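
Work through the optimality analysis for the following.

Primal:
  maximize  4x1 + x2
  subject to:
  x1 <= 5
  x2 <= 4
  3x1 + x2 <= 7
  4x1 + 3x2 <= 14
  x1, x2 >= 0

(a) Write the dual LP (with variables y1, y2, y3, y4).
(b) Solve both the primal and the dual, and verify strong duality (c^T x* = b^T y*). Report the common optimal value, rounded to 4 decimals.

The standard primal-dual pair for 'max c^T x s.t. A x <= b, x >= 0' is:
  Dual:  min b^T y  s.t.  A^T y >= c,  y >= 0.

So the dual LP is:
  minimize  5y1 + 4y2 + 7y3 + 14y4
  subject to:
    y1 + 3y3 + 4y4 >= 4
    y2 + y3 + 3y4 >= 1
    y1, y2, y3, y4 >= 0

Solving the primal: x* = (2.3333, 0).
  primal value c^T x* = 9.3333.
Solving the dual: y* = (0, 0, 1.3333, 0).
  dual value b^T y* = 9.3333.
Strong duality: c^T x* = b^T y*. Confirmed.

9.3333


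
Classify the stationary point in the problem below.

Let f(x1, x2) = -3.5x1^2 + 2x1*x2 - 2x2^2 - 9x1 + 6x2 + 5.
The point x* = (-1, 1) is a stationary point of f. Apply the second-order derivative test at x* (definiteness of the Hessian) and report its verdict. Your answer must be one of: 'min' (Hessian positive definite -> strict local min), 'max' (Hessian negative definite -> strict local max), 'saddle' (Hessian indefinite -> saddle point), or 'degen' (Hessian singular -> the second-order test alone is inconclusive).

Compute the Hessian H = grad^2 f:
  H = [[-7, 2], [2, -4]]
Verify stationarity: grad f(x*) = H x* + g = (0, 0).
Eigenvalues of H: -8, -3.
Both eigenvalues < 0, so H is negative definite -> x* is a strict local max.

max


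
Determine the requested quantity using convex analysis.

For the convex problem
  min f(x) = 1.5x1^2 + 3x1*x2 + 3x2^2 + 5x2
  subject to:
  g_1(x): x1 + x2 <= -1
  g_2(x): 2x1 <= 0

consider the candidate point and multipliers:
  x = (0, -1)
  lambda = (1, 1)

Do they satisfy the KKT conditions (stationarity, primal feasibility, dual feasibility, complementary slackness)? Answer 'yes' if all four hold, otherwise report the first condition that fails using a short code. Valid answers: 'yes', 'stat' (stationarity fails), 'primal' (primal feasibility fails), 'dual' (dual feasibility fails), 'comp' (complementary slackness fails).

Gradient of f: grad f(x) = Q x + c = (-3, -1)
Constraint values g_i(x) = a_i^T x - b_i:
  g_1((0, -1)) = 0
  g_2((0, -1)) = 0
Stationarity residual: grad f(x) + sum_i lambda_i a_i = (0, 0)
  -> stationarity OK
Primal feasibility (all g_i <= 0): OK
Dual feasibility (all lambda_i >= 0): OK
Complementary slackness (lambda_i * g_i(x) = 0 for all i): OK

Verdict: yes, KKT holds.

yes


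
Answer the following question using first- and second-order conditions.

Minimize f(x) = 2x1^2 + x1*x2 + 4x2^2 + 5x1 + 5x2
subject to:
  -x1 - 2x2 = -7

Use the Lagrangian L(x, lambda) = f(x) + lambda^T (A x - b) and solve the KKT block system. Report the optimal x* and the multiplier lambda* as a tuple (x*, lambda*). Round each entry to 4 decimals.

Form the Lagrangian:
  L(x, lambda) = (1/2) x^T Q x + c^T x + lambda^T (A x - b)
Stationarity (grad_x L = 0): Q x + c + A^T lambda = 0.
Primal feasibility: A x = b.

This gives the KKT block system:
  [ Q   A^T ] [ x     ]   [-c ]
  [ A    0  ] [ lambda ] = [ b ]

Solving the linear system:
  x*      = (1.6, 2.7)
  lambda* = (14.1)
  f(x*)   = 60.1

x* = (1.6, 2.7), lambda* = (14.1)


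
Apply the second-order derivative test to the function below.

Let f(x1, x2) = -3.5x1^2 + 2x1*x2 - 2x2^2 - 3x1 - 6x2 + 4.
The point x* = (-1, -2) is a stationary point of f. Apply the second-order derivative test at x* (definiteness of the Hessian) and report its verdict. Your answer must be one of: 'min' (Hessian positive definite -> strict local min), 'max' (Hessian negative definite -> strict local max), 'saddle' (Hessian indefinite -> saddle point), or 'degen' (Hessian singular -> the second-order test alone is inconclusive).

Compute the Hessian H = grad^2 f:
  H = [[-7, 2], [2, -4]]
Verify stationarity: grad f(x*) = H x* + g = (0, 0).
Eigenvalues of H: -8, -3.
Both eigenvalues < 0, so H is negative definite -> x* is a strict local max.

max


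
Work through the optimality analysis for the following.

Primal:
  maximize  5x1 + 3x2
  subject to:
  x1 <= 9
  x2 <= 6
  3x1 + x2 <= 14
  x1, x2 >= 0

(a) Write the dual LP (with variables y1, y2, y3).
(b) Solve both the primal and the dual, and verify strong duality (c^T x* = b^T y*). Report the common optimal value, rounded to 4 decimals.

The standard primal-dual pair for 'max c^T x s.t. A x <= b, x >= 0' is:
  Dual:  min b^T y  s.t.  A^T y >= c,  y >= 0.

So the dual LP is:
  minimize  9y1 + 6y2 + 14y3
  subject to:
    y1 + 3y3 >= 5
    y2 + y3 >= 3
    y1, y2, y3 >= 0

Solving the primal: x* = (2.6667, 6).
  primal value c^T x* = 31.3333.
Solving the dual: y* = (0, 1.3333, 1.6667).
  dual value b^T y* = 31.3333.
Strong duality: c^T x* = b^T y*. Confirmed.

31.3333


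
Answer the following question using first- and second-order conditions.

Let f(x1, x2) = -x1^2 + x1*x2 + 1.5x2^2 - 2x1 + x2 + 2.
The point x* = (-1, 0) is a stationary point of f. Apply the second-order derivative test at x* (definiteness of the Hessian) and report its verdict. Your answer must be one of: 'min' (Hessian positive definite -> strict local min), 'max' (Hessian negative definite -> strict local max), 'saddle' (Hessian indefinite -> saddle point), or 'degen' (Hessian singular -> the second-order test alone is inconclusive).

Compute the Hessian H = grad^2 f:
  H = [[-2, 1], [1, 3]]
Verify stationarity: grad f(x*) = H x* + g = (0, 0).
Eigenvalues of H: -2.1926, 3.1926.
Eigenvalues have mixed signs, so H is indefinite -> x* is a saddle point.

saddle


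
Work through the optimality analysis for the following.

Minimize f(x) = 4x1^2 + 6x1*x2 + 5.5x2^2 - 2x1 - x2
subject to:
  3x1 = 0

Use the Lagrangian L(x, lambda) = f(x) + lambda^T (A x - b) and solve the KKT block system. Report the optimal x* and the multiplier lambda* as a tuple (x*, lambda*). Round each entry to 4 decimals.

Form the Lagrangian:
  L(x, lambda) = (1/2) x^T Q x + c^T x + lambda^T (A x - b)
Stationarity (grad_x L = 0): Q x + c + A^T lambda = 0.
Primal feasibility: A x = b.

This gives the KKT block system:
  [ Q   A^T ] [ x     ]   [-c ]
  [ A    0  ] [ lambda ] = [ b ]

Solving the linear system:
  x*      = (0, 0.0909)
  lambda* = (0.4848)
  f(x*)   = -0.0455

x* = (0, 0.0909), lambda* = (0.4848)


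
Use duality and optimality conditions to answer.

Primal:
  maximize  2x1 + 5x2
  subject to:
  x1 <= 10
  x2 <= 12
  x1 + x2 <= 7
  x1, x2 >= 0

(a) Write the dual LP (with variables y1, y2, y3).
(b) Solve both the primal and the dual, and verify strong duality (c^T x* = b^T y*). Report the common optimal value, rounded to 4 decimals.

The standard primal-dual pair for 'max c^T x s.t. A x <= b, x >= 0' is:
  Dual:  min b^T y  s.t.  A^T y >= c,  y >= 0.

So the dual LP is:
  minimize  10y1 + 12y2 + 7y3
  subject to:
    y1 + y3 >= 2
    y2 + y3 >= 5
    y1, y2, y3 >= 0

Solving the primal: x* = (0, 7).
  primal value c^T x* = 35.
Solving the dual: y* = (0, 0, 5).
  dual value b^T y* = 35.
Strong duality: c^T x* = b^T y*. Confirmed.

35


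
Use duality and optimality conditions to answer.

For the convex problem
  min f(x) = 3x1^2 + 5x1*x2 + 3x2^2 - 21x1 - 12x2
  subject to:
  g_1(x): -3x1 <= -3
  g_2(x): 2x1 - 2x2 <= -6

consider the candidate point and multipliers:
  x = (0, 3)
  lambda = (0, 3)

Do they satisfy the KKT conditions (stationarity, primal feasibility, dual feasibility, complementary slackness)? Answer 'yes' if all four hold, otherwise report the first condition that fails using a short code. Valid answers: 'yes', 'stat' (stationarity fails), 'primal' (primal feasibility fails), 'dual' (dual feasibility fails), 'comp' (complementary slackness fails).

Gradient of f: grad f(x) = Q x + c = (-6, 6)
Constraint values g_i(x) = a_i^T x - b_i:
  g_1((0, 3)) = 3
  g_2((0, 3)) = 0
Stationarity residual: grad f(x) + sum_i lambda_i a_i = (0, 0)
  -> stationarity OK
Primal feasibility (all g_i <= 0): FAILS
Dual feasibility (all lambda_i >= 0): OK
Complementary slackness (lambda_i * g_i(x) = 0 for all i): OK

Verdict: the first failing condition is primal_feasibility -> primal.

primal


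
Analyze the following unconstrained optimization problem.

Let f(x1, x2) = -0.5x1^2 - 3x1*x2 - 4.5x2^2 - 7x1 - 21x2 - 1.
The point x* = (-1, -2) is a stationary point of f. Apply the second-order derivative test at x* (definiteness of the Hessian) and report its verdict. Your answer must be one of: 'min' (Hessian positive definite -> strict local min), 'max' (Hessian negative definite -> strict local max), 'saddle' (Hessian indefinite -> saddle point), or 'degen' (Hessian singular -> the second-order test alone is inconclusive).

Compute the Hessian H = grad^2 f:
  H = [[-1, -3], [-3, -9]]
Verify stationarity: grad f(x*) = H x* + g = (0, 0).
Eigenvalues of H: -10, 0.
H has a zero eigenvalue (singular; negative semidefinite but not definite), so H is neither positive definite, negative definite, nor indefinite. The second-order test alone is inconclusive -> degen.
(Indeed, f is constant along the null direction of H through x*, so x* is not a strict local extremum.)

degen


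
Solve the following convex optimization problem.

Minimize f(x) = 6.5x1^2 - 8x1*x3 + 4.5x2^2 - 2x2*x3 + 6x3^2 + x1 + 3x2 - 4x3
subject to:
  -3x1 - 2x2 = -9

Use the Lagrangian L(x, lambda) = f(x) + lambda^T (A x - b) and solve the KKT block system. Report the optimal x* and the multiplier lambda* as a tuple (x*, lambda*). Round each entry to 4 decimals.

Form the Lagrangian:
  L(x, lambda) = (1/2) x^T Q x + c^T x + lambda^T (A x - b)
Stationarity (grad_x L = 0): Q x + c + A^T lambda = 0.
Primal feasibility: A x = b.

This gives the KKT block system:
  [ Q   A^T ] [ x     ]   [-c ]
  [ A    0  ] [ lambda ] = [ b ]

Solving the linear system:
  x*      = (2.2353, 1.1471, 2.0147)
  lambda* = (4.6471)
  f(x*)   = 19.7206

x* = (2.2353, 1.1471, 2.0147), lambda* = (4.6471)


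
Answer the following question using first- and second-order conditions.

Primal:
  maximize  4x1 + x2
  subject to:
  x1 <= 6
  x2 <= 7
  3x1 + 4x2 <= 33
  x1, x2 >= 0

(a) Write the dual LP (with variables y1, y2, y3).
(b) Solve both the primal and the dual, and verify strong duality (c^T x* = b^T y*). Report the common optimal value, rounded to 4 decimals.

The standard primal-dual pair for 'max c^T x s.t. A x <= b, x >= 0' is:
  Dual:  min b^T y  s.t.  A^T y >= c,  y >= 0.

So the dual LP is:
  minimize  6y1 + 7y2 + 33y3
  subject to:
    y1 + 3y3 >= 4
    y2 + 4y3 >= 1
    y1, y2, y3 >= 0

Solving the primal: x* = (6, 3.75).
  primal value c^T x* = 27.75.
Solving the dual: y* = (3.25, 0, 0.25).
  dual value b^T y* = 27.75.
Strong duality: c^T x* = b^T y*. Confirmed.

27.75


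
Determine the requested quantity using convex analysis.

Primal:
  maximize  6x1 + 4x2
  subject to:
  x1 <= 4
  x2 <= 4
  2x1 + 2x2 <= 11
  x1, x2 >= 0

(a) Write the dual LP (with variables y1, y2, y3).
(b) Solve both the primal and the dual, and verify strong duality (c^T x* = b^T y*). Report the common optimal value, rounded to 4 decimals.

The standard primal-dual pair for 'max c^T x s.t. A x <= b, x >= 0' is:
  Dual:  min b^T y  s.t.  A^T y >= c,  y >= 0.

So the dual LP is:
  minimize  4y1 + 4y2 + 11y3
  subject to:
    y1 + 2y3 >= 6
    y2 + 2y3 >= 4
    y1, y2, y3 >= 0

Solving the primal: x* = (4, 1.5).
  primal value c^T x* = 30.
Solving the dual: y* = (2, 0, 2).
  dual value b^T y* = 30.
Strong duality: c^T x* = b^T y*. Confirmed.

30


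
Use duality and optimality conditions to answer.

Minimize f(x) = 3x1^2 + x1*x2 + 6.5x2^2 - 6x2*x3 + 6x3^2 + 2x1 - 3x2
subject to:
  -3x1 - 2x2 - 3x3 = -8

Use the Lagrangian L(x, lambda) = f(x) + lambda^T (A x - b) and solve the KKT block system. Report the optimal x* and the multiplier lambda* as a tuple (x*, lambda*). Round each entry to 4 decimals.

Form the Lagrangian:
  L(x, lambda) = (1/2) x^T Q x + c^T x + lambda^T (A x - b)
Stationarity (grad_x L = 0): Q x + c + A^T lambda = 0.
Primal feasibility: A x = b.

This gives the KKT block system:
  [ Q   A^T ] [ x     ]   [-c ]
  [ A    0  ] [ lambda ] = [ b ]

Solving the linear system:
  x*      = (0.743, 1.1084, 1.1847)
  lambda* = (2.5221)
  f(x*)   = 9.1687

x* = (0.743, 1.1084, 1.1847), lambda* = (2.5221)


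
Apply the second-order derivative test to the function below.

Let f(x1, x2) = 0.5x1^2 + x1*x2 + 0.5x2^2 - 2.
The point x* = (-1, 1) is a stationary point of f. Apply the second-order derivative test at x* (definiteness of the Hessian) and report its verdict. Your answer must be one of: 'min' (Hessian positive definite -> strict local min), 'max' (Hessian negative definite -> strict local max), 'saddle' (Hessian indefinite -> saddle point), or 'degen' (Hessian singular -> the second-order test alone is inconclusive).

Compute the Hessian H = grad^2 f:
  H = [[1, 1], [1, 1]]
Verify stationarity: grad f(x*) = H x* + g = (0, 0).
Eigenvalues of H: 0, 2.
H has a zero eigenvalue (singular; positive semidefinite but not definite), so H is neither positive definite, negative definite, nor indefinite. The second-order test alone is inconclusive -> degen.
(Indeed, f is constant along the null direction of H through x*, so x* is not a strict local extremum.)

degen


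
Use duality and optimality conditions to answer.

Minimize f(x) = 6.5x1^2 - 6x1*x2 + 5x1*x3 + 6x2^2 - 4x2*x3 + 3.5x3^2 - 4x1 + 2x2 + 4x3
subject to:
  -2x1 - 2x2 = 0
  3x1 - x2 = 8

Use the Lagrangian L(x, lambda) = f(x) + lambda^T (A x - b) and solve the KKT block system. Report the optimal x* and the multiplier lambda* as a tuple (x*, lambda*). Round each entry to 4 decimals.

Form the Lagrangian:
  L(x, lambda) = (1/2) x^T Q x + c^T x + lambda^T (A x - b)
Stationarity (grad_x L = 0): Q x + c + A^T lambda = 0.
Primal feasibility: A x = b.

This gives the KKT block system:
  [ Q   A^T ] [ x     ]   [-c ]
  [ A    0  ] [ lambda ] = [ b ]

Solving the linear system:
  x*      = (2, -2, -3.1429)
  lambda* = (-5.75, -9.9286)
  f(x*)   = 27.4286

x* = (2, -2, -3.1429), lambda* = (-5.75, -9.9286)


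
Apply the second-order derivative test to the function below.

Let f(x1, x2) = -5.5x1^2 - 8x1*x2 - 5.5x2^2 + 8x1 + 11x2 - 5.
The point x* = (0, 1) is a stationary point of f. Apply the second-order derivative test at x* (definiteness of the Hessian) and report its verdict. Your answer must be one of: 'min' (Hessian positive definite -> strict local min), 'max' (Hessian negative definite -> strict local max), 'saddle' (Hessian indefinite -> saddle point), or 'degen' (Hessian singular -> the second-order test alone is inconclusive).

Compute the Hessian H = grad^2 f:
  H = [[-11, -8], [-8, -11]]
Verify stationarity: grad f(x*) = H x* + g = (0, 0).
Eigenvalues of H: -19, -3.
Both eigenvalues < 0, so H is negative definite -> x* is a strict local max.

max


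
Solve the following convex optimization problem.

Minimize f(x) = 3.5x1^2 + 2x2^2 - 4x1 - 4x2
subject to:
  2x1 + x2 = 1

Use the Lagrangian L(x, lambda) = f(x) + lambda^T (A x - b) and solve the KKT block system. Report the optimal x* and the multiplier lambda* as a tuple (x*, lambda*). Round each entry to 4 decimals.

Form the Lagrangian:
  L(x, lambda) = (1/2) x^T Q x + c^T x + lambda^T (A x - b)
Stationarity (grad_x L = 0): Q x + c + A^T lambda = 0.
Primal feasibility: A x = b.

This gives the KKT block system:
  [ Q   A^T ] [ x     ]   [-c ]
  [ A    0  ] [ lambda ] = [ b ]

Solving the linear system:
  x*      = (0.1739, 0.6522)
  lambda* = (1.3913)
  f(x*)   = -2.3478

x* = (0.1739, 0.6522), lambda* = (1.3913)


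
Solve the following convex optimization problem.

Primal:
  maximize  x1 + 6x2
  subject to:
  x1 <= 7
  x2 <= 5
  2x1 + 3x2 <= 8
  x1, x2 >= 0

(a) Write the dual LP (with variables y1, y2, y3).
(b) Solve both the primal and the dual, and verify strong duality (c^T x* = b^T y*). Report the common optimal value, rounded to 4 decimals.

The standard primal-dual pair for 'max c^T x s.t. A x <= b, x >= 0' is:
  Dual:  min b^T y  s.t.  A^T y >= c,  y >= 0.

So the dual LP is:
  minimize  7y1 + 5y2 + 8y3
  subject to:
    y1 + 2y3 >= 1
    y2 + 3y3 >= 6
    y1, y2, y3 >= 0

Solving the primal: x* = (0, 2.6667).
  primal value c^T x* = 16.
Solving the dual: y* = (0, 0, 2).
  dual value b^T y* = 16.
Strong duality: c^T x* = b^T y*. Confirmed.

16


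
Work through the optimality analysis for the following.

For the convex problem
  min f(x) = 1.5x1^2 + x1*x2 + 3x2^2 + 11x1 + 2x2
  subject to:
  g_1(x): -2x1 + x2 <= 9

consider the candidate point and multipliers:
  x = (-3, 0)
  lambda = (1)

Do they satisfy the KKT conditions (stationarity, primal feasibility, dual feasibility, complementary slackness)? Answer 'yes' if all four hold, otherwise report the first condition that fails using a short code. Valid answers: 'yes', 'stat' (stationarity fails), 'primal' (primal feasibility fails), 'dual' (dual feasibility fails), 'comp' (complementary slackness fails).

Gradient of f: grad f(x) = Q x + c = (2, -1)
Constraint values g_i(x) = a_i^T x - b_i:
  g_1((-3, 0)) = -3
Stationarity residual: grad f(x) + sum_i lambda_i a_i = (0, 0)
  -> stationarity OK
Primal feasibility (all g_i <= 0): OK
Dual feasibility (all lambda_i >= 0): OK
Complementary slackness (lambda_i * g_i(x) = 0 for all i): FAILS

Verdict: the first failing condition is complementary_slackness -> comp.

comp


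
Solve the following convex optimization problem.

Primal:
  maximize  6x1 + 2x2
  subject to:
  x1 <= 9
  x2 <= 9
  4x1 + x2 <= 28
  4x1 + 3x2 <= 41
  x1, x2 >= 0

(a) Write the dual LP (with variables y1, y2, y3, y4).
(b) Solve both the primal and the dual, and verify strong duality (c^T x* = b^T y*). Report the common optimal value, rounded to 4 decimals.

The standard primal-dual pair for 'max c^T x s.t. A x <= b, x >= 0' is:
  Dual:  min b^T y  s.t.  A^T y >= c,  y >= 0.

So the dual LP is:
  minimize  9y1 + 9y2 + 28y3 + 41y4
  subject to:
    y1 + 4y3 + 4y4 >= 6
    y2 + y3 + 3y4 >= 2
    y1, y2, y3, y4 >= 0

Solving the primal: x* = (5.375, 6.5).
  primal value c^T x* = 45.25.
Solving the dual: y* = (0, 0, 1.25, 0.25).
  dual value b^T y* = 45.25.
Strong duality: c^T x* = b^T y*. Confirmed.

45.25


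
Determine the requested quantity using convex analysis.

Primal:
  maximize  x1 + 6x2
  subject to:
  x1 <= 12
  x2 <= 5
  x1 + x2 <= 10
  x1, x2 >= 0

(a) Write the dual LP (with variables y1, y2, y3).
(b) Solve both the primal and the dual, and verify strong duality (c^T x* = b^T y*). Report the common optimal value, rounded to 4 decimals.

The standard primal-dual pair for 'max c^T x s.t. A x <= b, x >= 0' is:
  Dual:  min b^T y  s.t.  A^T y >= c,  y >= 0.

So the dual LP is:
  minimize  12y1 + 5y2 + 10y3
  subject to:
    y1 + y3 >= 1
    y2 + y3 >= 6
    y1, y2, y3 >= 0

Solving the primal: x* = (5, 5).
  primal value c^T x* = 35.
Solving the dual: y* = (0, 5, 1).
  dual value b^T y* = 35.
Strong duality: c^T x* = b^T y*. Confirmed.

35


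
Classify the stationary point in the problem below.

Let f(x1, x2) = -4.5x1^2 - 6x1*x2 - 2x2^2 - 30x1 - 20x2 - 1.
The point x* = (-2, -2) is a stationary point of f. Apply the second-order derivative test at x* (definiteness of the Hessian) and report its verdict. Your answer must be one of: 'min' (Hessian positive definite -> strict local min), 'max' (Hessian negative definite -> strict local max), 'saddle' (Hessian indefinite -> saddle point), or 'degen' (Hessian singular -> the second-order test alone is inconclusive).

Compute the Hessian H = grad^2 f:
  H = [[-9, -6], [-6, -4]]
Verify stationarity: grad f(x*) = H x* + g = (0, 0).
Eigenvalues of H: -13, 0.
H has a zero eigenvalue (singular; negative semidefinite but not definite), so H is neither positive definite, negative definite, nor indefinite. The second-order test alone is inconclusive -> degen.
(Indeed, f is constant along the null direction of H through x*, so x* is not a strict local extremum.)

degen


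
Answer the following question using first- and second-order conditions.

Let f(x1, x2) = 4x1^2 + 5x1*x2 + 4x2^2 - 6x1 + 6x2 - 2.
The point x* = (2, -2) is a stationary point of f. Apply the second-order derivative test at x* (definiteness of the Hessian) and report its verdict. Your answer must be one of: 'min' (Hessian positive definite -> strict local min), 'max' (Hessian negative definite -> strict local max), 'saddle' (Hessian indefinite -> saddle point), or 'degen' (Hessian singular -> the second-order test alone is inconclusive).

Compute the Hessian H = grad^2 f:
  H = [[8, 5], [5, 8]]
Verify stationarity: grad f(x*) = H x* + g = (0, 0).
Eigenvalues of H: 3, 13.
Both eigenvalues > 0, so H is positive definite -> x* is a strict local min.

min


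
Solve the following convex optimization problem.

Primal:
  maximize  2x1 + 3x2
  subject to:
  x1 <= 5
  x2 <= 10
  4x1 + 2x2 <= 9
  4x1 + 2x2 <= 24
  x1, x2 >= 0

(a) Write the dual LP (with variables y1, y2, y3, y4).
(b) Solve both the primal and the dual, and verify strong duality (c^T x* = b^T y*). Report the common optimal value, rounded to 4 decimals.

The standard primal-dual pair for 'max c^T x s.t. A x <= b, x >= 0' is:
  Dual:  min b^T y  s.t.  A^T y >= c,  y >= 0.

So the dual LP is:
  minimize  5y1 + 10y2 + 9y3 + 24y4
  subject to:
    y1 + 4y3 + 4y4 >= 2
    y2 + 2y3 + 2y4 >= 3
    y1, y2, y3, y4 >= 0

Solving the primal: x* = (0, 4.5).
  primal value c^T x* = 13.5.
Solving the dual: y* = (0, 0, 1.5, 0).
  dual value b^T y* = 13.5.
Strong duality: c^T x* = b^T y*. Confirmed.

13.5


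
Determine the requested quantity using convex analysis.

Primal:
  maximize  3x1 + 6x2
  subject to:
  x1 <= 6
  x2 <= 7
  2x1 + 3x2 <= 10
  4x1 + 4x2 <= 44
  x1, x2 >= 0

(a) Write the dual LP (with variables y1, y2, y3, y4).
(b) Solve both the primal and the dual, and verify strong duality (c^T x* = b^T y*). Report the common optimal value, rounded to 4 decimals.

The standard primal-dual pair for 'max c^T x s.t. A x <= b, x >= 0' is:
  Dual:  min b^T y  s.t.  A^T y >= c,  y >= 0.

So the dual LP is:
  minimize  6y1 + 7y2 + 10y3 + 44y4
  subject to:
    y1 + 2y3 + 4y4 >= 3
    y2 + 3y3 + 4y4 >= 6
    y1, y2, y3, y4 >= 0

Solving the primal: x* = (0, 3.3333).
  primal value c^T x* = 20.
Solving the dual: y* = (0, 0, 2, 0).
  dual value b^T y* = 20.
Strong duality: c^T x* = b^T y*. Confirmed.

20


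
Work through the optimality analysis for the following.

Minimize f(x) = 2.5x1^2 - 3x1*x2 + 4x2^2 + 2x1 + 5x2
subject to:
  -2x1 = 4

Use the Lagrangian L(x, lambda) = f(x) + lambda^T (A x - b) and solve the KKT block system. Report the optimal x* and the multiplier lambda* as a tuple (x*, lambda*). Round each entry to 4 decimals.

Form the Lagrangian:
  L(x, lambda) = (1/2) x^T Q x + c^T x + lambda^T (A x - b)
Stationarity (grad_x L = 0): Q x + c + A^T lambda = 0.
Primal feasibility: A x = b.

This gives the KKT block system:
  [ Q   A^T ] [ x     ]   [-c ]
  [ A    0  ] [ lambda ] = [ b ]

Solving the linear system:
  x*      = (-2, -1.375)
  lambda* = (-1.9375)
  f(x*)   = -1.5625

x* = (-2, -1.375), lambda* = (-1.9375)


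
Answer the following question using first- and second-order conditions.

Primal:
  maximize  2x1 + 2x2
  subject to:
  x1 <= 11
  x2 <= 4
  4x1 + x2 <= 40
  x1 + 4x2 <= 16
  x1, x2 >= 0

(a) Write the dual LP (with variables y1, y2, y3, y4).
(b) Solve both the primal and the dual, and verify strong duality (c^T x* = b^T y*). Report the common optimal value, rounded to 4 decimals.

The standard primal-dual pair for 'max c^T x s.t. A x <= b, x >= 0' is:
  Dual:  min b^T y  s.t.  A^T y >= c,  y >= 0.

So the dual LP is:
  minimize  11y1 + 4y2 + 40y3 + 16y4
  subject to:
    y1 + 4y3 + y4 >= 2
    y2 + y3 + 4y4 >= 2
    y1, y2, y3, y4 >= 0

Solving the primal: x* = (9.6, 1.6).
  primal value c^T x* = 22.4.
Solving the dual: y* = (0, 0, 0.4, 0.4).
  dual value b^T y* = 22.4.
Strong duality: c^T x* = b^T y*. Confirmed.

22.4


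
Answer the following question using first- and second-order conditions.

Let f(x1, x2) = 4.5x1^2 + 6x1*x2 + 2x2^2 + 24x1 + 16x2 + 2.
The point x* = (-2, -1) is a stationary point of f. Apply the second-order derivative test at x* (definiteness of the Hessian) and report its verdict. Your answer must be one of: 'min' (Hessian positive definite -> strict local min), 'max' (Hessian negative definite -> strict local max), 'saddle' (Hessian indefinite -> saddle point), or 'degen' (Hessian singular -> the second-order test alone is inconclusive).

Compute the Hessian H = grad^2 f:
  H = [[9, 6], [6, 4]]
Verify stationarity: grad f(x*) = H x* + g = (0, 0).
Eigenvalues of H: 0, 13.
H has a zero eigenvalue (singular; positive semidefinite but not definite), so H is neither positive definite, negative definite, nor indefinite. The second-order test alone is inconclusive -> degen.
(Indeed, f is constant along the null direction of H through x*, so x* is not a strict local extremum.)

degen


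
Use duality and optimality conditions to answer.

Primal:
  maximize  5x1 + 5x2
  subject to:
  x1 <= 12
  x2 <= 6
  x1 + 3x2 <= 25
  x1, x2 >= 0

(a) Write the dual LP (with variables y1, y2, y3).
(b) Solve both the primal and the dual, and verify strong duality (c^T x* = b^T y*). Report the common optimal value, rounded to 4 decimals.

The standard primal-dual pair for 'max c^T x s.t. A x <= b, x >= 0' is:
  Dual:  min b^T y  s.t.  A^T y >= c,  y >= 0.

So the dual LP is:
  minimize  12y1 + 6y2 + 25y3
  subject to:
    y1 + y3 >= 5
    y2 + 3y3 >= 5
    y1, y2, y3 >= 0

Solving the primal: x* = (12, 4.3333).
  primal value c^T x* = 81.6667.
Solving the dual: y* = (3.3333, 0, 1.6667).
  dual value b^T y* = 81.6667.
Strong duality: c^T x* = b^T y*. Confirmed.

81.6667


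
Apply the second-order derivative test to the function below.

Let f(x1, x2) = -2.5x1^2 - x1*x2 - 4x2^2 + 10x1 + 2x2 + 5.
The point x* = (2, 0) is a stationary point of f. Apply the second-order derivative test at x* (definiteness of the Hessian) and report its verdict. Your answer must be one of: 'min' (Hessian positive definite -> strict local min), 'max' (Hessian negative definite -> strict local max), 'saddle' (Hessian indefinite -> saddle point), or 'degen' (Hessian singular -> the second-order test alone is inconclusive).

Compute the Hessian H = grad^2 f:
  H = [[-5, -1], [-1, -8]]
Verify stationarity: grad f(x*) = H x* + g = (0, 0).
Eigenvalues of H: -8.3028, -4.6972.
Both eigenvalues < 0, so H is negative definite -> x* is a strict local max.

max


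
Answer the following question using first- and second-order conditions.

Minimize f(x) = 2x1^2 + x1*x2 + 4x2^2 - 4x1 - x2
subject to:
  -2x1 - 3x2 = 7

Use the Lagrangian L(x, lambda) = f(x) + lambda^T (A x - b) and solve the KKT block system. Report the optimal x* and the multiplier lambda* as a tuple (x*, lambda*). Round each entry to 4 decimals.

Form the Lagrangian:
  L(x, lambda) = (1/2) x^T Q x + c^T x + lambda^T (A x - b)
Stationarity (grad_x L = 0): Q x + c + A^T lambda = 0.
Primal feasibility: A x = b.

This gives the KKT block system:
  [ Q   A^T ] [ x     ]   [-c ]
  [ A    0  ] [ lambda ] = [ b ]

Solving the linear system:
  x*      = (-1.0893, -1.6071)
  lambda* = (-4.9821)
  f(x*)   = 20.4196

x* = (-1.0893, -1.6071), lambda* = (-4.9821)


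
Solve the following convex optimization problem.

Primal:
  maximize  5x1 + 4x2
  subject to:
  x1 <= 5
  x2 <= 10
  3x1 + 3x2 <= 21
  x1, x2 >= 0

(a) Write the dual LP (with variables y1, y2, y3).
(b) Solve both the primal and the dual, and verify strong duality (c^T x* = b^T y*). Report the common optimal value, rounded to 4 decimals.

The standard primal-dual pair for 'max c^T x s.t. A x <= b, x >= 0' is:
  Dual:  min b^T y  s.t.  A^T y >= c,  y >= 0.

So the dual LP is:
  minimize  5y1 + 10y2 + 21y3
  subject to:
    y1 + 3y3 >= 5
    y2 + 3y3 >= 4
    y1, y2, y3 >= 0

Solving the primal: x* = (5, 2).
  primal value c^T x* = 33.
Solving the dual: y* = (1, 0, 1.3333).
  dual value b^T y* = 33.
Strong duality: c^T x* = b^T y*. Confirmed.

33


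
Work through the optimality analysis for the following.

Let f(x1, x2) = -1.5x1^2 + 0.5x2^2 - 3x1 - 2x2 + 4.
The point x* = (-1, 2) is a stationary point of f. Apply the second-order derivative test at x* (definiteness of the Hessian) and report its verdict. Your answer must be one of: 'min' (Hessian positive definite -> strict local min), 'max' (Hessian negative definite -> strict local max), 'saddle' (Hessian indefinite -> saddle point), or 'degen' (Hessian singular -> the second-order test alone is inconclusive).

Compute the Hessian H = grad^2 f:
  H = [[-3, 0], [0, 1]]
Verify stationarity: grad f(x*) = H x* + g = (0, 0).
Eigenvalues of H: -3, 1.
Eigenvalues have mixed signs, so H is indefinite -> x* is a saddle point.

saddle


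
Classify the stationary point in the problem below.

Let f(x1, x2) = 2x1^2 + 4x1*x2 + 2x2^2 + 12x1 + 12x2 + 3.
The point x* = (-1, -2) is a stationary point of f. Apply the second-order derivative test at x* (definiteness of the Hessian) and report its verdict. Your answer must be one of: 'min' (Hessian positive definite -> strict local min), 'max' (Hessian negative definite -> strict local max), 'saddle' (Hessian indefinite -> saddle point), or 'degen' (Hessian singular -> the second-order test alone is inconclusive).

Compute the Hessian H = grad^2 f:
  H = [[4, 4], [4, 4]]
Verify stationarity: grad f(x*) = H x* + g = (0, 0).
Eigenvalues of H: 0, 8.
H has a zero eigenvalue (singular; positive semidefinite but not definite), so H is neither positive definite, negative definite, nor indefinite. The second-order test alone is inconclusive -> degen.
(Indeed, f is constant along the null direction of H through x*, so x* is not a strict local extremum.)

degen


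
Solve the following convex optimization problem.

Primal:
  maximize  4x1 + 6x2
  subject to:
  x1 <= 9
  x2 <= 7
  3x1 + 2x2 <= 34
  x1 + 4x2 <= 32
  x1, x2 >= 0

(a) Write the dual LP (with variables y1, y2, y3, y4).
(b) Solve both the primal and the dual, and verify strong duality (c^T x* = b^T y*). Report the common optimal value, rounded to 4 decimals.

The standard primal-dual pair for 'max c^T x s.t. A x <= b, x >= 0' is:
  Dual:  min b^T y  s.t.  A^T y >= c,  y >= 0.

So the dual LP is:
  minimize  9y1 + 7y2 + 34y3 + 32y4
  subject to:
    y1 + 3y3 + y4 >= 4
    y2 + 2y3 + 4y4 >= 6
    y1, y2, y3, y4 >= 0

Solving the primal: x* = (7.2, 6.2).
  primal value c^T x* = 66.
Solving the dual: y* = (0, 0, 1, 1).
  dual value b^T y* = 66.
Strong duality: c^T x* = b^T y*. Confirmed.

66


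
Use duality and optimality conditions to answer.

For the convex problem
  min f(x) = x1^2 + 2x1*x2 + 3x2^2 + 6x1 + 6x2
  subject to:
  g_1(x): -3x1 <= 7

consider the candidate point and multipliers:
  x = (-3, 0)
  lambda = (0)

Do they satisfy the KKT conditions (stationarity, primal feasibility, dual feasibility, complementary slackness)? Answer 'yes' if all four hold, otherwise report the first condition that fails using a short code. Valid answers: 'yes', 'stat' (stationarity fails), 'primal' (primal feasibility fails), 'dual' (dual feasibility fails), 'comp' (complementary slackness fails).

Gradient of f: grad f(x) = Q x + c = (0, 0)
Constraint values g_i(x) = a_i^T x - b_i:
  g_1((-3, 0)) = 2
Stationarity residual: grad f(x) + sum_i lambda_i a_i = (0, 0)
  -> stationarity OK
Primal feasibility (all g_i <= 0): FAILS
Dual feasibility (all lambda_i >= 0): OK
Complementary slackness (lambda_i * g_i(x) = 0 for all i): OK

Verdict: the first failing condition is primal_feasibility -> primal.

primal


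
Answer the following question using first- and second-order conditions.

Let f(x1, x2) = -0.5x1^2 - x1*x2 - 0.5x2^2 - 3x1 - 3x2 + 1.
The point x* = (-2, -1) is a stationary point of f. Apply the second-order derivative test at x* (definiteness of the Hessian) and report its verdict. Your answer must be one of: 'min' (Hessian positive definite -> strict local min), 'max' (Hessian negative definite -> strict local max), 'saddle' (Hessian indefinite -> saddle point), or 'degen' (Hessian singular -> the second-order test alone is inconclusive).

Compute the Hessian H = grad^2 f:
  H = [[-1, -1], [-1, -1]]
Verify stationarity: grad f(x*) = H x* + g = (0, 0).
Eigenvalues of H: -2, 0.
H has a zero eigenvalue (singular; negative semidefinite but not definite), so H is neither positive definite, negative definite, nor indefinite. The second-order test alone is inconclusive -> degen.
(Indeed, f is constant along the null direction of H through x*, so x* is not a strict local extremum.)

degen


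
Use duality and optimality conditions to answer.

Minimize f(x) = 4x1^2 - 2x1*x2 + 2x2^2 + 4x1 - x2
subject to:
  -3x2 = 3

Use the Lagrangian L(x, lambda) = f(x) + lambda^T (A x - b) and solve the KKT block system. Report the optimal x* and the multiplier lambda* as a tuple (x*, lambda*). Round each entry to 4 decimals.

Form the Lagrangian:
  L(x, lambda) = (1/2) x^T Q x + c^T x + lambda^T (A x - b)
Stationarity (grad_x L = 0): Q x + c + A^T lambda = 0.
Primal feasibility: A x = b.

This gives the KKT block system:
  [ Q   A^T ] [ x     ]   [-c ]
  [ A    0  ] [ lambda ] = [ b ]

Solving the linear system:
  x*      = (-0.75, -1)
  lambda* = (-1.1667)
  f(x*)   = 0.75

x* = (-0.75, -1), lambda* = (-1.1667)


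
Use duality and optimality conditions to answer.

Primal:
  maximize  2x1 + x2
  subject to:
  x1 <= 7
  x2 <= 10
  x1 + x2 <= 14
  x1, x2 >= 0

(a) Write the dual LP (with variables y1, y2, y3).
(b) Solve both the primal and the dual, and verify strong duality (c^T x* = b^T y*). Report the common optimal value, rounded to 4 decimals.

The standard primal-dual pair for 'max c^T x s.t. A x <= b, x >= 0' is:
  Dual:  min b^T y  s.t.  A^T y >= c,  y >= 0.

So the dual LP is:
  minimize  7y1 + 10y2 + 14y3
  subject to:
    y1 + y3 >= 2
    y2 + y3 >= 1
    y1, y2, y3 >= 0

Solving the primal: x* = (7, 7).
  primal value c^T x* = 21.
Solving the dual: y* = (1, 0, 1).
  dual value b^T y* = 21.
Strong duality: c^T x* = b^T y*. Confirmed.

21


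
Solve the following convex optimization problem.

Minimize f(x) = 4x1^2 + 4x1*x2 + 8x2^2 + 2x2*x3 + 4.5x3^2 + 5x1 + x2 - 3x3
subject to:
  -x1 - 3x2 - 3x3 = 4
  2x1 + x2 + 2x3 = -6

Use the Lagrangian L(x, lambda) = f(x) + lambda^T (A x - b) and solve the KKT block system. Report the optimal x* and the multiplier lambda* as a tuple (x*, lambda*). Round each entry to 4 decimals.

Form the Lagrangian:
  L(x, lambda) = (1/2) x^T Q x + c^T x + lambda^T (A x - b)
Stationarity (grad_x L = 0): Q x + c + A^T lambda = 0.
Primal feasibility: A x = b.

This gives the KKT block system:
  [ Q   A^T ] [ x     ]   [-c ]
  [ A    0  ] [ lambda ] = [ b ]

Solving the linear system:
  x*      = (-2.2496, 0.3339, -0.9174)
  lambda* = (0.536, 6.0984)
  f(x*)   = 13.1424

x* = (-2.2496, 0.3339, -0.9174), lambda* = (0.536, 6.0984)


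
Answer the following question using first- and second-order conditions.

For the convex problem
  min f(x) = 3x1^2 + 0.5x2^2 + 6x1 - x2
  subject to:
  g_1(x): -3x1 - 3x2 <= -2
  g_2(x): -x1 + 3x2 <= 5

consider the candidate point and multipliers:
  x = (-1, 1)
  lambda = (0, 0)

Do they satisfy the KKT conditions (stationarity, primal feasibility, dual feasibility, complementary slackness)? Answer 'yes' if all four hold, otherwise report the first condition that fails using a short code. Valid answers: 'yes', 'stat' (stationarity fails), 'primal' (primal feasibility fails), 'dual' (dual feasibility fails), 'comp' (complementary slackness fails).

Gradient of f: grad f(x) = Q x + c = (0, 0)
Constraint values g_i(x) = a_i^T x - b_i:
  g_1((-1, 1)) = 2
  g_2((-1, 1)) = -1
Stationarity residual: grad f(x) + sum_i lambda_i a_i = (0, 0)
  -> stationarity OK
Primal feasibility (all g_i <= 0): FAILS
Dual feasibility (all lambda_i >= 0): OK
Complementary slackness (lambda_i * g_i(x) = 0 for all i): OK

Verdict: the first failing condition is primal_feasibility -> primal.

primal


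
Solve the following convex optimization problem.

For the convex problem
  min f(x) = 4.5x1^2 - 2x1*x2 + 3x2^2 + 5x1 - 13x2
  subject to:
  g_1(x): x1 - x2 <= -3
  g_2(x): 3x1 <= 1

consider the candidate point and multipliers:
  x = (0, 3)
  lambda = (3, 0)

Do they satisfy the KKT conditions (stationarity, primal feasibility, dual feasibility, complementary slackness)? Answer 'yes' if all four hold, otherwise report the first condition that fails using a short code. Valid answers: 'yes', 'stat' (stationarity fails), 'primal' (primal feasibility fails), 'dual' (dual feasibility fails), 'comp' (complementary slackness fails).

Gradient of f: grad f(x) = Q x + c = (-1, 5)
Constraint values g_i(x) = a_i^T x - b_i:
  g_1((0, 3)) = 0
  g_2((0, 3)) = -1
Stationarity residual: grad f(x) + sum_i lambda_i a_i = (2, 2)
  -> stationarity FAILS
Primal feasibility (all g_i <= 0): OK
Dual feasibility (all lambda_i >= 0): OK
Complementary slackness (lambda_i * g_i(x) = 0 for all i): OK

Verdict: the first failing condition is stationarity -> stat.

stat


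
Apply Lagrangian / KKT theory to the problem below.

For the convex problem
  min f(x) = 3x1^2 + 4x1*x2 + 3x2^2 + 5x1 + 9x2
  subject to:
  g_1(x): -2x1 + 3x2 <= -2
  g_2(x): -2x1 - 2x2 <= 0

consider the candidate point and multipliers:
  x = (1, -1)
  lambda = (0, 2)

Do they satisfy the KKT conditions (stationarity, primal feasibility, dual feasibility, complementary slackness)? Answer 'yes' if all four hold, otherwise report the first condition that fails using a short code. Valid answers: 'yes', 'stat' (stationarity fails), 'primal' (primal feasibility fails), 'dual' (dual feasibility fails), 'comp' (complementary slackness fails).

Gradient of f: grad f(x) = Q x + c = (7, 7)
Constraint values g_i(x) = a_i^T x - b_i:
  g_1((1, -1)) = -3
  g_2((1, -1)) = 0
Stationarity residual: grad f(x) + sum_i lambda_i a_i = (3, 3)
  -> stationarity FAILS
Primal feasibility (all g_i <= 0): OK
Dual feasibility (all lambda_i >= 0): OK
Complementary slackness (lambda_i * g_i(x) = 0 for all i): OK

Verdict: the first failing condition is stationarity -> stat.

stat


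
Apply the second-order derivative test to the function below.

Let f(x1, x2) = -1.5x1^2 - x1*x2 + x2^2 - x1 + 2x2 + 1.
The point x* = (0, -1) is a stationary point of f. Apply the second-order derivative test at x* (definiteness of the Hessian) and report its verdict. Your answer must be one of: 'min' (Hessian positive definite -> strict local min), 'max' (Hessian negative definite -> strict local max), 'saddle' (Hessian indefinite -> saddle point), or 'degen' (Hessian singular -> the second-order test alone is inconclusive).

Compute the Hessian H = grad^2 f:
  H = [[-3, -1], [-1, 2]]
Verify stationarity: grad f(x*) = H x* + g = (0, 0).
Eigenvalues of H: -3.1926, 2.1926.
Eigenvalues have mixed signs, so H is indefinite -> x* is a saddle point.

saddle


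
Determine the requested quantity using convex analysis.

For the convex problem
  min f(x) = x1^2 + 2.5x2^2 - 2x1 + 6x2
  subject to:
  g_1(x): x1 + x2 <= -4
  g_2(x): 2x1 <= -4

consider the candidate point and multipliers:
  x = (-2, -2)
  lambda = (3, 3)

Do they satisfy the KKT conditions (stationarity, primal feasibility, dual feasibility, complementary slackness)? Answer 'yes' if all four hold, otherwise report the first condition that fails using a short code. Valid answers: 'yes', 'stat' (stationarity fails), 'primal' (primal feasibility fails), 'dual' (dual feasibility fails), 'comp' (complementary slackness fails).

Gradient of f: grad f(x) = Q x + c = (-6, -4)
Constraint values g_i(x) = a_i^T x - b_i:
  g_1((-2, -2)) = 0
  g_2((-2, -2)) = 0
Stationarity residual: grad f(x) + sum_i lambda_i a_i = (3, -1)
  -> stationarity FAILS
Primal feasibility (all g_i <= 0): OK
Dual feasibility (all lambda_i >= 0): OK
Complementary slackness (lambda_i * g_i(x) = 0 for all i): OK

Verdict: the first failing condition is stationarity -> stat.

stat


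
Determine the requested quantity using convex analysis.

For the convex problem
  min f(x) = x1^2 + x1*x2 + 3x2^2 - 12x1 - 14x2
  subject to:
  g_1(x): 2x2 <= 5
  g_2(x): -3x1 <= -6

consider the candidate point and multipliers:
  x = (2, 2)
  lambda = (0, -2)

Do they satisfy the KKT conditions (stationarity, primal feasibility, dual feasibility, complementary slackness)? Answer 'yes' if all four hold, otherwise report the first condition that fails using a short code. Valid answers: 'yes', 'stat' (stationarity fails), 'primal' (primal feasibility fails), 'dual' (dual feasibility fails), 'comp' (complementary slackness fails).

Gradient of f: grad f(x) = Q x + c = (-6, 0)
Constraint values g_i(x) = a_i^T x - b_i:
  g_1((2, 2)) = -1
  g_2((2, 2)) = 0
Stationarity residual: grad f(x) + sum_i lambda_i a_i = (0, 0)
  -> stationarity OK
Primal feasibility (all g_i <= 0): OK
Dual feasibility (all lambda_i >= 0): FAILS
Complementary slackness (lambda_i * g_i(x) = 0 for all i): OK

Verdict: the first failing condition is dual_feasibility -> dual.

dual
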